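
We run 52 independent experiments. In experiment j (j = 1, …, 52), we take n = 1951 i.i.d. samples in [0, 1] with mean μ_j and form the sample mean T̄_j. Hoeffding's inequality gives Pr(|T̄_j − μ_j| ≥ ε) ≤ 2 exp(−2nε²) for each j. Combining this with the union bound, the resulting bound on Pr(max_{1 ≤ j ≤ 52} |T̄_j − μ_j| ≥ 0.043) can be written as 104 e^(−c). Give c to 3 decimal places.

7.215

Union bound over the 52 events: Pr(max_{1 ≤ j ≤ 52} |T̄_j − μ_j| ≥ 0.043) ≤ 52·2·exp(−2nε²) = 104 exp(−2·1951·0.043²).
So c = 2·1951·0.043² = 7.2148.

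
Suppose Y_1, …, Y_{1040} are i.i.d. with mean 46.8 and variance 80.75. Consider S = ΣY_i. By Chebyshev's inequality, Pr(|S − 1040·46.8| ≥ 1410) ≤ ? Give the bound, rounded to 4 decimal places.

0.0422

Var(S) = n·Var(Y_i) = 1040·80.75 = 83980.
Chebyshev: Pr(|S − 1040·46.8| ≥ 1410) ≤ Var(S)/1410² = 83980/1988100 = 0.0422.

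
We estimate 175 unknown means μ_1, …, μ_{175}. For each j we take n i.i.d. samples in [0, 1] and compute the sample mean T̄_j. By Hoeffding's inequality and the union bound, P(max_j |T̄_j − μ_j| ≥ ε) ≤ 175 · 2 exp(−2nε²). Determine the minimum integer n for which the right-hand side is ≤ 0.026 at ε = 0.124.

Need 2·175·exp(−2nε²) ≤ 0.026, i.e. exp(−2nε²) ≤ 0.026/350.
So 2nε² ≥ ln(350/0.026) = 9.507592.
Hence n ≥ 9.507592/(2·0.124²) = 309.170.
The smallest integer n is 310.

310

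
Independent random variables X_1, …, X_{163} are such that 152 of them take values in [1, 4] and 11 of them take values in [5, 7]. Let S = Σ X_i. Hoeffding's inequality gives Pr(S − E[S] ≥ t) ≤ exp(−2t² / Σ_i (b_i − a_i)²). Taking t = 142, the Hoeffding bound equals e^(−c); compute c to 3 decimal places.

28.561

Σ(b_i − a_i)² = 152·3² + 11·2² = 1412.
c = 2t² / 1412 = 2·142² / 1412 = 28.5609.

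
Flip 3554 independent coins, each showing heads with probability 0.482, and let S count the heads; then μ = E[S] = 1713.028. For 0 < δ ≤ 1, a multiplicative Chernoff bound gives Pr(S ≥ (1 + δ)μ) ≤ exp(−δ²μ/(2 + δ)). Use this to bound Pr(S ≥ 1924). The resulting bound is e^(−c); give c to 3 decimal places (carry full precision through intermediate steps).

12.238

Write 1924 = (1 + δ)μ, so δ = 1924/1713.028 − 1 = 0.1231574…
Then the exponent is δ²μ/(2 + δ) = (1924 − μ)² / (μ·(2 + δ)) = 12.237790.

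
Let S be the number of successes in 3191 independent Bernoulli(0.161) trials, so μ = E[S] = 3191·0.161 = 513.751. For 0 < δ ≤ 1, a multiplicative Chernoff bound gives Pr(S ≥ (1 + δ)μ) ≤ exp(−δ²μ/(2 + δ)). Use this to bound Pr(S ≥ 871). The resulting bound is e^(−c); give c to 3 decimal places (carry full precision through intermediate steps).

92.166

Write 871 = (1 + δ)μ, so δ = 871/513.751 − 1 = 0.6953738…
Then the exponent is δ²μ/(2 + δ) = (871 − μ)² / (μ·(2 + δ)) = 92.165919.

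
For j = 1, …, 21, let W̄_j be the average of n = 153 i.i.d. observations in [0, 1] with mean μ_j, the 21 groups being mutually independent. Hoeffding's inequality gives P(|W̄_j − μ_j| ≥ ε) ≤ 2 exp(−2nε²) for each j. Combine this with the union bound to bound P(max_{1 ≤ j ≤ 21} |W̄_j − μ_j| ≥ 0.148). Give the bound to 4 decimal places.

Per-experiment Hoeffding bound: 2·exp(−2·153·0.148²) = 2·exp(−6.70262) = 0.0024554.
Union bound over 21 events: 21·0.0024554 = 0.05156.

0.0516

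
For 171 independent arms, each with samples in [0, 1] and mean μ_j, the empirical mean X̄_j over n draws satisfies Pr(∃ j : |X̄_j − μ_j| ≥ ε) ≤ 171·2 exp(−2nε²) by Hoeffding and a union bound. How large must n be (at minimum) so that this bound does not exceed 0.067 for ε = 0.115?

323

Need 2·171·exp(−2nε²) ≤ 0.067, i.e. exp(−2nε²) ≤ 0.067/342.
So 2nε² ≥ ln(342/0.067) = 8.537873.
Hence n ≥ 8.537873/(2·0.115²) = 322.793.
The smallest integer n is 323.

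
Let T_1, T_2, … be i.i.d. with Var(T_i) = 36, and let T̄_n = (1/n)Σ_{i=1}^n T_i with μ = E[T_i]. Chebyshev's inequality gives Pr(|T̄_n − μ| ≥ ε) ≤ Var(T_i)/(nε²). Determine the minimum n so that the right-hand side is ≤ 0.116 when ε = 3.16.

32

Require 36/(n·3.16²) ≤ 0.116, i.e. n ≥ 36/(0.116·3.16²) = 31.079.
The smallest integer n is 32.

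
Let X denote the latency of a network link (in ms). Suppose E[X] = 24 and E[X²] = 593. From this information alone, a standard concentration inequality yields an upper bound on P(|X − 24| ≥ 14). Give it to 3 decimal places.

0.087

The first two moments determine the variance, so Chebyshev's inequality is the sharpest standard bound available.
Var(X) = E[X²] − (E[X])² = 593 − 576 = 17.
Chebyshev's inequality: P(|X − μ| ≥ t) ≤ Var(X)/t² = 17/196 = 0.0867.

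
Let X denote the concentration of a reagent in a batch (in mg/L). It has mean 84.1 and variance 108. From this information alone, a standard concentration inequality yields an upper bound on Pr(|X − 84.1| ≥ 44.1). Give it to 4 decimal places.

0.0555

Mean and variance are known, so Chebyshev's inequality applies.
Chebyshev: Pr(|X − μ| ≥ t) ≤ Var(X)/t².
Bound = 108 / 1944.81 = 0.0555.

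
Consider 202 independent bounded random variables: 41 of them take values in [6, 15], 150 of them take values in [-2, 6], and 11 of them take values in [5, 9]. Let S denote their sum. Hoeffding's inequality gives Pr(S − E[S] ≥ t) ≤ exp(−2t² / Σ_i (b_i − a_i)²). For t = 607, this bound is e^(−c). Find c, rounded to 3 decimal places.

Σ(b_i − a_i)² = 41·9² + 150·8² + 11·4² = 13097.
c = 2t² / 13097 = 2·607² / 13097 = 56.2646.

56.265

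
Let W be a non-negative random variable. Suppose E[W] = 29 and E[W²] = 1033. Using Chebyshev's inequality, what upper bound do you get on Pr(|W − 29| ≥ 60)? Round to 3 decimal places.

Var(W) = E[W²] − (E[W])² = 1033 − 841 = 192.
Chebyshev's inequality: Pr(|W − μ| ≥ t) ≤ Var(W)/t² = 192/3600 = 0.0533.

0.053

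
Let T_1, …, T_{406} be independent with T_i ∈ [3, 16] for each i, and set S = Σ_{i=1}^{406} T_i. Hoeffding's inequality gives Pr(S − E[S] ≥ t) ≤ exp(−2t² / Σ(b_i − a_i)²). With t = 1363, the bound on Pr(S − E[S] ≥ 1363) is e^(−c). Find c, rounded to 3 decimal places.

Σ(b_i − a_i)² = 406·(13)² = 68614.
c = 2t²/68614 = 2·1363²/68614 = 54.1513.

54.151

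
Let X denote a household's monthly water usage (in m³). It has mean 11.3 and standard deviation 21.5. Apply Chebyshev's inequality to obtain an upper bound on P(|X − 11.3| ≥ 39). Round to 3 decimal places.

Chebyshev: P(|X − μ| ≥ t) ≤ Var(X)/t².
Var(X) = σ² = 21.5² = 462.25.
Bound = 462.25 / 1521 = 0.3039.

0.304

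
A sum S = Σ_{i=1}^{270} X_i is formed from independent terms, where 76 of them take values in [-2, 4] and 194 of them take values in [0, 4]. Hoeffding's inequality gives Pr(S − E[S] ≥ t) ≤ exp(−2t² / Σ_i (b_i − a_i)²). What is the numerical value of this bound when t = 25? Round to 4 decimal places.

0.8073

Σ(b_i − a_i)² = 76·6² + 194·4² = 5840.
Exponent = 2·25² / 5840 = 0.21404.
Bound = exp(−0.21404) = 0.80732.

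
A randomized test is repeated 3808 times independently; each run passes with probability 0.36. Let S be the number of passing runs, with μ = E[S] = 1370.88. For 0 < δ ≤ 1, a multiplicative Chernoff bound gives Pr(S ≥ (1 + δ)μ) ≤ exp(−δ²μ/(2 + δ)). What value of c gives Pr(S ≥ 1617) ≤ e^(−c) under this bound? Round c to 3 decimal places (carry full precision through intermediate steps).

20.274

Write 1617 = (1 + δ)μ, so δ = 1617/1370.88 − 1 = 0.1795343…
Then the exponent is δ²μ/(2 + δ) = (1617 − μ)² / (μ·(2 + δ)) = 20.273590.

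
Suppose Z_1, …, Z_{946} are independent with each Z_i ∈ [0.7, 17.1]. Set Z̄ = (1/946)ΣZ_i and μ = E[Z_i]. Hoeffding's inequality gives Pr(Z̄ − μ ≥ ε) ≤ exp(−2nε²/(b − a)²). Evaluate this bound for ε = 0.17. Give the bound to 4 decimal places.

0.8160

Exponent: 2nε²/(b − a)² = 2·946·0.17² / 16.4² = 0.20330.
Bound = exp(−0.20330) = 0.81604.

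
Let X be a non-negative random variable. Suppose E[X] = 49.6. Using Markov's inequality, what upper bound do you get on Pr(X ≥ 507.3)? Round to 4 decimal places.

0.0978

Markov's inequality: for a non-negative random variable, Pr(X ≥ a) ≤ E[X]/a.
Here E[X] = 49.6 and a = 507.3, so the bound is 49.6/507.3 = 0.0978.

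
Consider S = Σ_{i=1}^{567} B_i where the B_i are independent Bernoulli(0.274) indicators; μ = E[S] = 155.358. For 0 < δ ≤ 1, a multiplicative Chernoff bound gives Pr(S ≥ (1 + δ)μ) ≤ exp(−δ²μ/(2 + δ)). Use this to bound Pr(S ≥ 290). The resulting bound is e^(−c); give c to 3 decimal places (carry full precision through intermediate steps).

40.705

Write 290 = (1 + δ)μ, so δ = 290/155.358 − 1 = 0.8666564…
Then the exponent is δ²μ/(2 + δ) = (290 − μ)² / (μ·(2 + δ)) = 40.705383.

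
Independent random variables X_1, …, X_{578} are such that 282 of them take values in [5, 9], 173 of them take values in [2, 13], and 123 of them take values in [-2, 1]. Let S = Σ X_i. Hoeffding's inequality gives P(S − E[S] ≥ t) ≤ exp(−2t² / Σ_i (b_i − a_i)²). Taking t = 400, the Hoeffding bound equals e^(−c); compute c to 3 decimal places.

12.052

Σ(b_i − a_i)² = 282·4² + 173·11² + 123·3² = 26552.
c = 2t² / 26552 = 2·400² / 26552 = 12.0518.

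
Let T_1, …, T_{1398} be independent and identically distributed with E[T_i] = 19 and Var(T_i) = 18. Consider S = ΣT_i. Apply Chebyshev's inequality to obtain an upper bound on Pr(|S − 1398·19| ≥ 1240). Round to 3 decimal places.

0.016

Var(S) = n·Var(T_i) = 1398·18 = 25164.
Chebyshev: Pr(|S − 1398·19| ≥ 1240) ≤ Var(S)/1240² = 25164/1537600 = 0.0164.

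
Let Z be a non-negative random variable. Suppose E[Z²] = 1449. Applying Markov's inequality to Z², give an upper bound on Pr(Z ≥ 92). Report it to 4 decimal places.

0.1712

Since Z ≥ 0, the event {Z ≥ 92} is the same as {Z² ≥ 8464}.
Markov's inequality applied to Z² gives Pr(Z² ≥ 8464) ≤ E[Z²]/8464 = 1449/8464 = 0.1712.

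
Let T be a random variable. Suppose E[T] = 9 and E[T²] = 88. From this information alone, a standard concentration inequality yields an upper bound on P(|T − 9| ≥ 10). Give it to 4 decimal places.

0.0700

The first two moments determine the variance, so Chebyshev's inequality is the sharpest standard bound available.
Var(T) = E[T²] − (E[T])² = 88 − 81 = 7.
Chebyshev's inequality: P(|T − μ| ≥ t) ≤ Var(T)/t² = 7/100 = 0.0700.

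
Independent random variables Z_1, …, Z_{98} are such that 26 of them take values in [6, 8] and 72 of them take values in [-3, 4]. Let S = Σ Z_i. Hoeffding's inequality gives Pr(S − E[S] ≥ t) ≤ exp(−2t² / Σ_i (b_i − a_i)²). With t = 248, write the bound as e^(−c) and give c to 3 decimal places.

33.868

Σ(b_i − a_i)² = 26·2² + 72·7² = 3632.
c = 2t² / 3632 = 2·248² / 3632 = 33.8678.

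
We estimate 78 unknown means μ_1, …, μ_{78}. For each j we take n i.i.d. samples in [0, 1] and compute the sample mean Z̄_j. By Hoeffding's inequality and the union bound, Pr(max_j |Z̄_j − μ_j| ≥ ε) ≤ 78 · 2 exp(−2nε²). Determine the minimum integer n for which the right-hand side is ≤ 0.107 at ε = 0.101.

358

Need 2·78·exp(−2nε²) ≤ 0.107, i.e. exp(−2nε²) ≤ 0.107/156.
So 2nε² ≥ ln(156/0.107) = 7.284782.
Hence n ≥ 7.284782/(2·0.101²) = 357.062.
The smallest integer n is 358.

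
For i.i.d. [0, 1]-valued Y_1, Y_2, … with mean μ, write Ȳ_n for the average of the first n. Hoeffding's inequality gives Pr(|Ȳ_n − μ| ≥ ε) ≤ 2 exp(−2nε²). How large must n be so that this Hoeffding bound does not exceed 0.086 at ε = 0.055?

521

Require 2·exp(−2nε²) ≤ 0.086, i.e. 2nε² ≥ ln(2/0.086) = 3.146555.
So n ≥ 3.146555 / (2·0.055²) = 520.092.
The smallest integer n is 521.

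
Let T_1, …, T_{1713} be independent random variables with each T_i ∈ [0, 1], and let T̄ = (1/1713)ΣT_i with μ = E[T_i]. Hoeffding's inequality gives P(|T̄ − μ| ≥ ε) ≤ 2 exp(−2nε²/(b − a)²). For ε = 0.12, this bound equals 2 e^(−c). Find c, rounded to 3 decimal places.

c = 2nε²/(b − a)² = 2·1713·0.12² / 1² = 49.3344.

49.334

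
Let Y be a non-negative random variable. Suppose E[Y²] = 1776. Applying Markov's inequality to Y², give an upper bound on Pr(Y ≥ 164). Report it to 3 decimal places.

0.066

Since Y ≥ 0, the event {Y ≥ 164} is the same as {Y² ≥ 26896}.
Markov's inequality applied to Y² gives Pr(Y² ≥ 26896) ≤ E[Y²]/26896 = 1776/26896 = 0.0660.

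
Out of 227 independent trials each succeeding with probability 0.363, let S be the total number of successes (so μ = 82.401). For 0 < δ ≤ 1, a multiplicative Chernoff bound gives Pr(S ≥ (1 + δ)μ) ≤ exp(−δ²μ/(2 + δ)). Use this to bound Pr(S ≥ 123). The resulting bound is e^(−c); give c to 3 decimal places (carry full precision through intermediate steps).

8.025

Write 123 = (1 + δ)μ, so δ = 123/82.401 − 1 = 0.4927003…
Then the exponent is δ²μ/(2 + δ) = (123 − μ)² / (μ·(2 + δ)) = 8.024687.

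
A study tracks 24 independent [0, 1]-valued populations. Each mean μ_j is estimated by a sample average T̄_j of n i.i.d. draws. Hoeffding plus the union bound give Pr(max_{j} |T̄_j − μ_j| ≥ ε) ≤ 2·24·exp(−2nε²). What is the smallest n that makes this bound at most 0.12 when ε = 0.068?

648

Need 2·24·exp(−2nε²) ≤ 0.12, i.e. exp(−2nε²) ≤ 0.12/48.
So 2nε² ≥ ln(48/0.12) = 5.991465.
Hence n ≥ 5.991465/(2·0.068²) = 647.866.
The smallest integer n is 648.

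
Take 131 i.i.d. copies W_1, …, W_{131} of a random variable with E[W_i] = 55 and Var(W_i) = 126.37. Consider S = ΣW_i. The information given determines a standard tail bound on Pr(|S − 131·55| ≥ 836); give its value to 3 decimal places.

With mean and variance of each term known, Chebyshev's inequality bounds the deviation of the sum (or sample mean).
Var(S) = n·Var(W_i) = 131·126.37 = 16554.47.
Chebyshev: Pr(|S − 131·55| ≥ 836) ≤ Var(S)/836² = 16554.47/698896 = 0.0237.

0.024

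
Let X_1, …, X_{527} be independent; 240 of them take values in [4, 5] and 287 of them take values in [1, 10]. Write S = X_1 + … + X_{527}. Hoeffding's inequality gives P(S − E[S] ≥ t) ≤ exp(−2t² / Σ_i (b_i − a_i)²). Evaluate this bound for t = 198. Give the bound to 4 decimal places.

0.0355

Σ(b_i − a_i)² = 240·1² + 287·9² = 23487.
Exponent = 2·198² / 23487 = 3.33836.
Bound = exp(−3.33836) = 0.03550.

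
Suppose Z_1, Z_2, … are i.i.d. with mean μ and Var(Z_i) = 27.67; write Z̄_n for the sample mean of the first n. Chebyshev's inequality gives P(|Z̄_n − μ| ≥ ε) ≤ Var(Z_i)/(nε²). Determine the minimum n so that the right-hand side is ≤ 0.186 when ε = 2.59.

Require 27.67/(n·2.59²) ≤ 0.186, i.e. n ≥ 27.67/(0.186·2.59²) = 22.177.
The smallest integer n is 23.

23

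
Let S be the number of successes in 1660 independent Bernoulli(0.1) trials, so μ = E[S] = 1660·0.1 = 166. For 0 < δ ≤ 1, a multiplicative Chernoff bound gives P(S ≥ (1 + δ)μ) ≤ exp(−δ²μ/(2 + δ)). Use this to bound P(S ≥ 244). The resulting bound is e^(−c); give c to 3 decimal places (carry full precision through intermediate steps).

14.839

Write 244 = (1 + δ)μ, so δ = 244/166 − 1 = 0.4698795…
Then the exponent is δ²μ/(2 + δ) = (244 − μ)² / (μ·(2 + δ)) = 14.839024.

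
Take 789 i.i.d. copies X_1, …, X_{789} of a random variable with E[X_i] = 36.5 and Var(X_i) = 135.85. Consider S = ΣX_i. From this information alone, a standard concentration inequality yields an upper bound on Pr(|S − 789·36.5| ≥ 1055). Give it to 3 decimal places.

With mean and variance of each term known, Chebyshev's inequality bounds the deviation of the sum (or sample mean).
Var(S) = n·Var(X_i) = 789·135.85 = 107185.65.
Chebyshev: Pr(|S − 789·36.5| ≥ 1055) ≤ Var(S)/1055² = 107185.65/1113025 = 0.0963.

0.096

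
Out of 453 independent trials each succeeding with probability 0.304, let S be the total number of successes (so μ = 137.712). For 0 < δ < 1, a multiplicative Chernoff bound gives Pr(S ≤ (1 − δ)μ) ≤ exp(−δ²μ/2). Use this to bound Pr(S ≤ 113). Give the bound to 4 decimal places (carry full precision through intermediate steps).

Write 113 = (1 − δ)μ, so δ = 1 − 113/137.712 = 0.179447…
Then the exponent is δ²μ/2 = (μ − 113)²/(2μ) = 2.217247.
Bound = exp(−2.217247) = 0.10891.

0.1089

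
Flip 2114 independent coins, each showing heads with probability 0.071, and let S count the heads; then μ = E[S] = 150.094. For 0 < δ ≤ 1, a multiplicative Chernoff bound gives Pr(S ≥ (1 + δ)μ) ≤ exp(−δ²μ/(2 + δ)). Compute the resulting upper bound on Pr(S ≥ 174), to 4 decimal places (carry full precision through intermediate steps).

Write 174 = (1 + δ)μ, so δ = 174/150.094 − 1 = 0.1592735…
Then the exponent is δ²μ/(2 + δ) = (174 − μ)² / (μ·(2 + δ)) = 1.763368.
Bound = exp(−1.763368) = 0.17147.

0.1715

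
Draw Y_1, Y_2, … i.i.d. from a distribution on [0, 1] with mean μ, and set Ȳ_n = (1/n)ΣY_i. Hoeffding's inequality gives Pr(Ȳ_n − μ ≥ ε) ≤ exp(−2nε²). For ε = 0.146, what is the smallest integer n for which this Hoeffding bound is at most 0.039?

Require exp(−2nε²) ≤ 0.039, i.e. 2nε² ≥ ln(1/0.039) = 3.244194.
So n ≥ 3.244194 / (2·0.146²) = 76.098.
The smallest integer n is 77.

77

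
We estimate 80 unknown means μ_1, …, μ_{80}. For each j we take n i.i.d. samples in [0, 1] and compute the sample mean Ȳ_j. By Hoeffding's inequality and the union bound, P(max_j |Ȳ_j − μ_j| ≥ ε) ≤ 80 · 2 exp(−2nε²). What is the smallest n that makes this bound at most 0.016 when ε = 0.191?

Need 2·80·exp(−2nε²) ≤ 0.016, i.e. exp(−2nε²) ≤ 0.016/160.
So 2nε² ≥ ln(160/0.016) = 9.210340.
Hence n ≥ 9.210340/(2·0.191²) = 126.235.
The smallest integer n is 127.

127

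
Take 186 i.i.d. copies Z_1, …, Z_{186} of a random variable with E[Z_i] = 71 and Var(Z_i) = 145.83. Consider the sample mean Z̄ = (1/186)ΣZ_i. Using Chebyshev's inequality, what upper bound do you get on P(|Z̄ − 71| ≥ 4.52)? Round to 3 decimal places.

0.038

Var(Z̄) = Var(Z_i)/n = 145.83/186 = 0.78403.
Chebyshev: P(|Z̄ − 71| ≥ 4.52) ≤ Var(Z̄)/(4.52)² = 145.83/(186·4.52²) = 0.0384.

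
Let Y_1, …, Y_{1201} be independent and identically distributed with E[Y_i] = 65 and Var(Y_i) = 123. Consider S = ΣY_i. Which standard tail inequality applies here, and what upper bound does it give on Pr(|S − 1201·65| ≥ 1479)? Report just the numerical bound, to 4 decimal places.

0.0675

With mean and variance of each term known, Chebyshev's inequality bounds the deviation of the sum (or sample mean).
Var(S) = n·Var(Y_i) = 1201·123 = 147723.
Chebyshev: Pr(|S − 1201·65| ≥ 1479) ≤ Var(S)/1479² = 147723/2187441 = 0.0675.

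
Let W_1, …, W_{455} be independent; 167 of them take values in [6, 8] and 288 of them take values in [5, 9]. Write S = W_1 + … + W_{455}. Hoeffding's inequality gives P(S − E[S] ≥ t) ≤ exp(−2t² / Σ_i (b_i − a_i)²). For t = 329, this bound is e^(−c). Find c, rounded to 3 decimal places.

Σ(b_i − a_i)² = 167·2² + 288·4² = 5276.
c = 2t² / 5276 = 2·329² / 5276 = 41.0315.

41.031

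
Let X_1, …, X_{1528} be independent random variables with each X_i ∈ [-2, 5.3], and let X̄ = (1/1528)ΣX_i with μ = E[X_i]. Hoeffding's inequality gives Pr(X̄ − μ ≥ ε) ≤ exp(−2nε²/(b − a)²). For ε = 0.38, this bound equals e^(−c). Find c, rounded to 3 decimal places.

c = 2nε²/(b − a)² = 2·1528·0.38² / 7.3² = 8.2808.

8.281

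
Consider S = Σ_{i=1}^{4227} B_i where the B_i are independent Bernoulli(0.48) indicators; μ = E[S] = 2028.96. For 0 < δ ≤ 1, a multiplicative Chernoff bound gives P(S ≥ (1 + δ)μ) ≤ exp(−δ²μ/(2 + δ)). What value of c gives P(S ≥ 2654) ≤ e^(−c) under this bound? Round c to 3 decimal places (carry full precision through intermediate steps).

83.425

Write 2654 = (1 + δ)μ, so δ = 2654/2028.96 − 1 = 0.3080593…
Then the exponent is δ²μ/(2 + δ) = (2654 − μ)² / (μ·(2 + δ)) = 83.424800.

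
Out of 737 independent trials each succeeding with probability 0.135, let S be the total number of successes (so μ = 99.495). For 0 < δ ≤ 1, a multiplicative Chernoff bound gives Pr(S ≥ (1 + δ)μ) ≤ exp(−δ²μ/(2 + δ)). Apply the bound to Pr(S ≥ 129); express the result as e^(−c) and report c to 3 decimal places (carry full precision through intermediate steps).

3.810

Write 129 = (1 + δ)μ, so δ = 129/99.495 − 1 = 0.2965476…
Then the exponent is δ²μ/(2 + δ) = (129 − μ)² / (μ·(2 + δ)) = 3.809908.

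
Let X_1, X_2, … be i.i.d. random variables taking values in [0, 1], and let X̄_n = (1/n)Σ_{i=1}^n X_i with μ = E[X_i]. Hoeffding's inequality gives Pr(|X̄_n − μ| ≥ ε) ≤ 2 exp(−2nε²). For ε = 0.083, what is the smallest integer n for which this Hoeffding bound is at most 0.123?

203

Require 2·exp(−2nε²) ≤ 0.123, i.e. 2nε² ≥ ln(2/0.123) = 2.788718.
So n ≥ 2.788718 / (2·0.083²) = 202.404.
The smallest integer n is 203.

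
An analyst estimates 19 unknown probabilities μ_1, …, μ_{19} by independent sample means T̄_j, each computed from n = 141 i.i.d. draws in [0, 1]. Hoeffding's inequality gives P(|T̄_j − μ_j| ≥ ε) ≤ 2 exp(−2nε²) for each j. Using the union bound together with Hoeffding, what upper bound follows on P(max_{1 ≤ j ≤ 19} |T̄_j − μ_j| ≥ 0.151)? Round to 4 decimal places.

0.0613

Per-experiment Hoeffding bound: 2·exp(−2·141·0.151²) = 2·exp(−6.42988) = 0.0032253.
Union bound over 19 events: 19·0.0032253 = 0.06128.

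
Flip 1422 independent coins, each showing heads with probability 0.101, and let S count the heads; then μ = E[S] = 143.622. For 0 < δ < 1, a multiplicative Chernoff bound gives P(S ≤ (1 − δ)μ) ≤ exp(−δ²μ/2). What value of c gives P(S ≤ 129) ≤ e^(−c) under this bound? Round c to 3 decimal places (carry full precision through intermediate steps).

Write 129 = (1 − δ)μ, so δ = 1 − 129/143.622 = 0.1018089…
Then the exponent is δ²μ/2 = (μ − 129)²/(2μ) = 0.744325.

0.744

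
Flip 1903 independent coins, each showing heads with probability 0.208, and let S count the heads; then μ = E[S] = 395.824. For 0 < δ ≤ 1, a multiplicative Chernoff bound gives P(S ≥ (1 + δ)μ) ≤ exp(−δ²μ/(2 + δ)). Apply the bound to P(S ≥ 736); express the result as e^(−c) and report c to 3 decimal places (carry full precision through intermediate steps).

102.242

Write 736 = (1 + δ)μ, so δ = 736/395.824 − 1 = 0.8594123…
Then the exponent is δ²μ/(2 + δ) = (736 − μ)² / (μ·(2 + δ)) = 102.241789.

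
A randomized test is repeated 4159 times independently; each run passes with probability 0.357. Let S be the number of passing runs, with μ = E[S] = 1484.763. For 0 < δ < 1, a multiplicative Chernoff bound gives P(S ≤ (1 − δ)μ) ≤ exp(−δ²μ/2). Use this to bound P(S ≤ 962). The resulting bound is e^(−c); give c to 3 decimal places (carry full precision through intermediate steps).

92.029

Write 962 = (1 − δ)μ, so δ = 1 − 962/1484.763 = 0.3520851…
Then the exponent is δ²μ/2 = (μ − 962)²/(2μ) = 92.028544.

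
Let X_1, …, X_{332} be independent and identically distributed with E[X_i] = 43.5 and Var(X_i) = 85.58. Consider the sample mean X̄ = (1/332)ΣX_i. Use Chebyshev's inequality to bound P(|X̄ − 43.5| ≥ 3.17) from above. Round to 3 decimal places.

0.026

Var(X̄) = Var(X_i)/n = 85.58/332 = 0.25777.
Chebyshev: P(|X̄ − 43.5| ≥ 3.17) ≤ Var(X̄)/(3.17)² = 85.58/(332·3.17²) = 0.0257.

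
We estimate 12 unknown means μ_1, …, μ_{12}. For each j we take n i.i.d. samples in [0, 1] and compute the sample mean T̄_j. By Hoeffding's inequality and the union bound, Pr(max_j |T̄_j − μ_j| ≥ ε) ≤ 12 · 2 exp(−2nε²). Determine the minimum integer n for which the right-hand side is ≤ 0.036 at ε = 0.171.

Need 2·12·exp(−2nε²) ≤ 0.036, i.e. exp(−2nε²) ≤ 0.036/24.
So 2nε² ≥ ln(24/0.036) = 6.502290.
Hence n ≥ 6.502290/(2·0.171²) = 111.184.
The smallest integer n is 112.

112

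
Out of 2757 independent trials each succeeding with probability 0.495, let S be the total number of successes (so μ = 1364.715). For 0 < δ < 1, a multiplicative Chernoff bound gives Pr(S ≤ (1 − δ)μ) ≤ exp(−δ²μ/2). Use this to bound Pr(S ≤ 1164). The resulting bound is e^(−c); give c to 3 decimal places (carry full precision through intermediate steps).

14.760

Write 1164 = (1 − δ)μ, so δ = 1 − 1164/1364.715 = 0.1470747…
Then the exponent is δ²μ/2 = (μ − 1164)²/(2μ) = 14.760046.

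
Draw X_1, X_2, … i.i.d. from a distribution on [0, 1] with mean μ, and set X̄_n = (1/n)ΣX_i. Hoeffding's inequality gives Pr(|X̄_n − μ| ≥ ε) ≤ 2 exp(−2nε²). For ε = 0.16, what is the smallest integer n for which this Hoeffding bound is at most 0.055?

71

Require 2·exp(−2nε²) ≤ 0.055, i.e. 2nε² ≥ ln(2/0.055) = 3.593569.
So n ≥ 3.593569 / (2·0.16²) = 70.187.
The smallest integer n is 71.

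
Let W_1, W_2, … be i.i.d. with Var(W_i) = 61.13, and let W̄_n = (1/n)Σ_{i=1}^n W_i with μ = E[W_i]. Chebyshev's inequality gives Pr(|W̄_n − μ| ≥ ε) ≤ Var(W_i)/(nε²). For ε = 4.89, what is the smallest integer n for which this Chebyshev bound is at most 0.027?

Require 61.13/(n·4.89²) ≤ 0.027, i.e. n ≥ 61.13/(0.027·4.89²) = 94.683.
The smallest integer n is 95.

95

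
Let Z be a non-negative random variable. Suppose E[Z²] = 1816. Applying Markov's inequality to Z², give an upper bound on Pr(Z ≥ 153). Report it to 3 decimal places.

0.078

Since Z ≥ 0, the event {Z ≥ 153} is the same as {Z² ≥ 23409}.
Markov's inequality applied to Z² gives Pr(Z² ≥ 23409) ≤ E[Z²]/23409 = 1816/23409 = 0.0776.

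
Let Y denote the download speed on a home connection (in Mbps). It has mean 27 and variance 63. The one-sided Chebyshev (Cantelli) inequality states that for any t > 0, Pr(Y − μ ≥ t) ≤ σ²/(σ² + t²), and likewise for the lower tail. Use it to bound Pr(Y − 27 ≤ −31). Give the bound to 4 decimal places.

0.0615

Here σ² = 63 and t = 31, so σ² + t² = 1024.
Cantelli's bound: 63/1024 = 0.0615.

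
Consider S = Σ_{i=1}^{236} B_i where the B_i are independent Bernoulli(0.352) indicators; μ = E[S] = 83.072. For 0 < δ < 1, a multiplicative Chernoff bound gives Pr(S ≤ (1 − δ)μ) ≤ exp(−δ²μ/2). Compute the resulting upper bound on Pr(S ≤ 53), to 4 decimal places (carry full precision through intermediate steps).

0.0043

Write 53 = (1 − δ)μ, so δ = 1 − 53/83.072 = 0.3619992…
Then the exponent is δ²μ/2 = (μ − 53)²/(2μ) = 5.443020.
Bound = exp(−5.443020) = 0.00433.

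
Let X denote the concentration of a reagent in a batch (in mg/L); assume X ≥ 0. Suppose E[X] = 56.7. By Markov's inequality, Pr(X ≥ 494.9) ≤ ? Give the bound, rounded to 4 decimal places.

Markov's inequality: for a non-negative random variable, Pr(X ≥ a) ≤ E[X]/a.
Here E[X] = 56.7 and a = 494.9, so the bound is 56.7/494.9 = 0.1146.

0.1146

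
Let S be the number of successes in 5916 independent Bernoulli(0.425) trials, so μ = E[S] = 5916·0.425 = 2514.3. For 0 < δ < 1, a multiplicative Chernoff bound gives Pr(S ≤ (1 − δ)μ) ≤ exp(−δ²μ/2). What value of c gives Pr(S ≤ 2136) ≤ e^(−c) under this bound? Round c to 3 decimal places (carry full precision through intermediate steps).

Write 2136 = (1 − δ)μ, so δ = 1 − 2136/2514.3 = 0.1504594…
Then the exponent is δ²μ/2 = (μ − 2136)²/(2μ) = 28.459390.

28.459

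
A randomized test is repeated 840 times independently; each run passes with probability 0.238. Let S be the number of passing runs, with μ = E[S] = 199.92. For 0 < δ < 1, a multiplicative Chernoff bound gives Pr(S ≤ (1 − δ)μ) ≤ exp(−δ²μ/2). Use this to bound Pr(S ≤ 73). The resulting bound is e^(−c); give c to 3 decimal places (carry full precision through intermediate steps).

Write 73 = (1 − δ)μ, so δ = 1 − 73/199.92 = 0.6348539…
Then the exponent is δ²μ/2 = (μ − 73)²/(2μ) = 40.287831.

40.288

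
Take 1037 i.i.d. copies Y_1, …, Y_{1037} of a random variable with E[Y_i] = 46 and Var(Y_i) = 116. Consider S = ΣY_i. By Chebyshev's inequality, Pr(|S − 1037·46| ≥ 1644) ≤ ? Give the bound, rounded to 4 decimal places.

Var(S) = n·Var(Y_i) = 1037·116 = 120292.
Chebyshev: Pr(|S − 1037·46| ≥ 1644) ≤ Var(S)/1644² = 120292/2702736 = 0.0445.

0.0445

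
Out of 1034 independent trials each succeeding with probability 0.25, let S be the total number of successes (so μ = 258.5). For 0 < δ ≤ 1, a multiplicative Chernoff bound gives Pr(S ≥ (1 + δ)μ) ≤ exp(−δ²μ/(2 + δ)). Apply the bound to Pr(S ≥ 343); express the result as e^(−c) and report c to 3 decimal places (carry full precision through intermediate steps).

Write 343 = (1 + δ)μ, so δ = 343/258.5 − 1 = 0.3268859…
Then the exponent is δ²μ/(2 + δ) = (343 − μ)² / (μ·(2 + δ)) = 11.870740.

11.871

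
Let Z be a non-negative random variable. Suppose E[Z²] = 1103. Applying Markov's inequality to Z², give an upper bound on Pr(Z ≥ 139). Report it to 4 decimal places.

Since Z ≥ 0, the event {Z ≥ 139} is the same as {Z² ≥ 19321}.
Markov's inequality applied to Z² gives Pr(Z² ≥ 19321) ≤ E[Z²]/19321 = 1103/19321 = 0.0571.

0.0571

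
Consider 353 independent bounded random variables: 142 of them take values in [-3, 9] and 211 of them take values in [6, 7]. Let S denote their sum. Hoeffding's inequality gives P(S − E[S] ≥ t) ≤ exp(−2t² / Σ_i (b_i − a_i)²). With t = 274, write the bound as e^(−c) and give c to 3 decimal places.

Σ(b_i − a_i)² = 142·12² + 211·1² = 20659.
c = 2t² / 20659 = 2·274² / 20659 = 7.2681.

7.268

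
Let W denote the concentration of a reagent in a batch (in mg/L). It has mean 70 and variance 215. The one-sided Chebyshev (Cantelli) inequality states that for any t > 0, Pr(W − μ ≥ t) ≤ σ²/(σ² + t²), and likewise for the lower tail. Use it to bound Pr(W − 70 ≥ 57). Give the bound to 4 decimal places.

0.0621

Here σ² = 215 and t = 57, so σ² + t² = 3464.
Cantelli's bound: 215/3464 = 0.0621.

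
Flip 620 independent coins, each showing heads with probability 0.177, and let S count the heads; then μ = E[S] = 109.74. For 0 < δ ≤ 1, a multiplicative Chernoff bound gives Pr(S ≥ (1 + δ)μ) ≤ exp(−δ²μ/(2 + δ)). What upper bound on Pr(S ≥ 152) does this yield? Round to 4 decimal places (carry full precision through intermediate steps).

0.0011

Write 152 = (1 + δ)μ, so δ = 152/109.74 − 1 = 0.385092…
Then the exponent is δ²μ/(2 + δ) = (152 − μ)² / (μ·(2 + δ)) = 6.823212.
Bound = exp(−6.823212) = 0.00109.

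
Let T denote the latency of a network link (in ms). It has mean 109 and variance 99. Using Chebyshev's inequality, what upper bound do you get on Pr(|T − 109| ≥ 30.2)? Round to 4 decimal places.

Chebyshev: Pr(|T − μ| ≥ t) ≤ Var(T)/t².
Bound = 99 / 912.04 = 0.1085.

0.1085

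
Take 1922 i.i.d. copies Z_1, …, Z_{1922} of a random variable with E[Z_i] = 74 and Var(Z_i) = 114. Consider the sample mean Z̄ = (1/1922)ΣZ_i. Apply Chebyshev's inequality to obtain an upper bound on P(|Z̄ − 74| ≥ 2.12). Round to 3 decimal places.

0.013

Var(Z̄) = Var(Z_i)/n = 114/1922 = 0.059313.
Chebyshev: P(|Z̄ − 74| ≥ 2.12) ≤ Var(Z̄)/(2.12)² = 114/(1922·2.12²) = 0.0132.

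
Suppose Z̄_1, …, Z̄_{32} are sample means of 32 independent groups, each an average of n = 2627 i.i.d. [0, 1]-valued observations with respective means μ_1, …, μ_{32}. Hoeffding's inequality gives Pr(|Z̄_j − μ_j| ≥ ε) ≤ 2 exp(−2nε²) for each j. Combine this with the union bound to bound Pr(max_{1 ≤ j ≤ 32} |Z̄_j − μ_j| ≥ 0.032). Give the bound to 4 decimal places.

0.2949

Per-experiment Hoeffding bound: 2·exp(−2·2627·0.032²) = 2·exp(−5.38010) = 0.0092148.
Union bound over 32 events: 32·0.0092148 = 0.29487.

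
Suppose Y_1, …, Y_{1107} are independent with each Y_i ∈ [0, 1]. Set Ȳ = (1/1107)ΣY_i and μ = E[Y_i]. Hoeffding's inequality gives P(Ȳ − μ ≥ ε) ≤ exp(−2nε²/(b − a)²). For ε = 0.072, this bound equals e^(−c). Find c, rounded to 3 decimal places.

11.477

c = 2nε²/(b − a)² = 2·1107·0.072² / 1² = 11.4774.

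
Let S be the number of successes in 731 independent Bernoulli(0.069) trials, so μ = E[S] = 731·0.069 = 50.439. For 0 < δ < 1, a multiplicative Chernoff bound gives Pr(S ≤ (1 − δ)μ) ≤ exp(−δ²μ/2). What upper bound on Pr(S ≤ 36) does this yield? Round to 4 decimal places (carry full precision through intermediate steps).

0.1266

Write 36 = (1 − δ)μ, so δ = 1 − 36/50.439 = 0.2862666…
Then the exponent is δ²μ/2 = (μ − 36)²/(2μ) = 2.066702.
Bound = exp(−2.066702) = 0.12660.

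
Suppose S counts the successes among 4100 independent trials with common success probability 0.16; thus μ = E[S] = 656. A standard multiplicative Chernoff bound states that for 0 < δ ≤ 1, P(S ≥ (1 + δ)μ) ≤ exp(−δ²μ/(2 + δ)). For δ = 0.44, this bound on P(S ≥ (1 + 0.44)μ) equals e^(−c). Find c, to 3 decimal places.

c = δ²μ/(2 + δ) = 0.44²·656/(2 + 0.44) = 52.0498.

52.050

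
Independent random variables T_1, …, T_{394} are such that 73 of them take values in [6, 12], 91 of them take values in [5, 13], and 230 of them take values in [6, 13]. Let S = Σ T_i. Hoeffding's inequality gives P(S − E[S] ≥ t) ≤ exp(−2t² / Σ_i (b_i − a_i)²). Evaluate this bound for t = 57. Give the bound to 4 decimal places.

0.7193

Σ(b_i − a_i)² = 73·6² + 91·8² + 230·7² = 19722.
Exponent = 2·57² / 19722 = 0.32948.
Bound = exp(−0.32948) = 0.71930.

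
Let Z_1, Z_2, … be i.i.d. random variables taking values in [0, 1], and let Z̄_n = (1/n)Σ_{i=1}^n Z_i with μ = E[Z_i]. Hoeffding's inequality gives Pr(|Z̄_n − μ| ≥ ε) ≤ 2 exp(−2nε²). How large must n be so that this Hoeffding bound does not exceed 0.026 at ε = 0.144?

Require 2·exp(−2nε²) ≤ 0.026, i.e. 2nε² ≥ ln(2/0.026) = 4.342806.
So n ≥ 4.342806 / (2·0.144²) = 104.717.
The smallest integer n is 105.

105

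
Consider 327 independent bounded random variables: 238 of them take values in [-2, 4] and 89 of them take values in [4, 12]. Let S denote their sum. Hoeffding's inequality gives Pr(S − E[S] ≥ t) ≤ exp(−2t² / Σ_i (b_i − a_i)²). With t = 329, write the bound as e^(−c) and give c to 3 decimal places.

15.177

Σ(b_i − a_i)² = 238·6² + 89·8² = 14264.
c = 2t² / 14264 = 2·329² / 14264 = 15.1768.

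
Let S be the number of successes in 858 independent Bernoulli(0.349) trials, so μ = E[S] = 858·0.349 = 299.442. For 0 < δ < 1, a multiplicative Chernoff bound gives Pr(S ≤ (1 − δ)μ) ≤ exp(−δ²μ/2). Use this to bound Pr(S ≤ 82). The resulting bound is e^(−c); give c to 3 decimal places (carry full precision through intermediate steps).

Write 82 = (1 − δ)μ, so δ = 1 − 82/299.442 = 0.7261573…
Then the exponent is δ²μ/2 = (μ − 82)²/(2μ) = 78.948550.

78.949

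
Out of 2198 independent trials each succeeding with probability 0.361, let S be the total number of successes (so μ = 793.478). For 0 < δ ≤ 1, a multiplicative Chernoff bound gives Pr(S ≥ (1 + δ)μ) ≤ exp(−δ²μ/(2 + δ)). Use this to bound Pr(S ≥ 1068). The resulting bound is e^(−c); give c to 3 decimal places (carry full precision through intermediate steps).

40.485

Write 1068 = (1 + δ)μ, so δ = 1068/793.478 − 1 = 0.345973…
Then the exponent is δ²μ/(2 + δ) = (1068 − μ)² / (μ·(2 + δ)) = 40.485210.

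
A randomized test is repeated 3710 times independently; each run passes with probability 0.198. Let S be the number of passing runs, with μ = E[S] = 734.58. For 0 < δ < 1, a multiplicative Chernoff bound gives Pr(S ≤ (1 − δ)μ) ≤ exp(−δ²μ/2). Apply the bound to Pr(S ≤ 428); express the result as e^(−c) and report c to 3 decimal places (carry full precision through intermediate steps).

63.976

Write 428 = (1 − δ)μ, so δ = 1 − 428/734.58 = 0.4173541…
Then the exponent is δ²μ/2 = (μ − 428)²/(2μ) = 63.976215.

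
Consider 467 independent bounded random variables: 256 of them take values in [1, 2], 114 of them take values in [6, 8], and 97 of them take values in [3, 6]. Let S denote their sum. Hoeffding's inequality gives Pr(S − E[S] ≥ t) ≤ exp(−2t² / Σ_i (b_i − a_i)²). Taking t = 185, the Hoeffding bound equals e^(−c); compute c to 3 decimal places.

43.186

Σ(b_i − a_i)² = 256·1² + 114·2² + 97·3² = 1585.
c = 2t² / 1585 = 2·185² / 1585 = 43.1861.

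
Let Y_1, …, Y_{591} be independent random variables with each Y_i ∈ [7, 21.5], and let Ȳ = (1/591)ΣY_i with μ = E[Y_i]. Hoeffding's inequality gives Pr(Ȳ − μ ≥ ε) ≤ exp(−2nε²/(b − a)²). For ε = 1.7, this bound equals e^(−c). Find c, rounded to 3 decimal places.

c = 2nε²/(b − a)² = 2·591·1.7² / 14.5² = 16.2472.

16.247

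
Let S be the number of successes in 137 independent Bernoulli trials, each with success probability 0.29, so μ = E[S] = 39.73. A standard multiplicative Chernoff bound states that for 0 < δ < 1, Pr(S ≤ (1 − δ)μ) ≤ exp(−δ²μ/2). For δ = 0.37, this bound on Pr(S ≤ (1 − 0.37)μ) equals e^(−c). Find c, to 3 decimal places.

2.720

c = δ²μ/2 = 0.37²·39.73/2 = 2.7195.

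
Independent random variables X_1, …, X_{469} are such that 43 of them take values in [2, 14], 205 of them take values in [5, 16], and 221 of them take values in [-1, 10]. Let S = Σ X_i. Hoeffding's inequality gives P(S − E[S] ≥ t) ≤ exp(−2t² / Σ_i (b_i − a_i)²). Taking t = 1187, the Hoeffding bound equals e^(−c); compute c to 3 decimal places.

48.806

Σ(b_i − a_i)² = 43·12² + 205·11² + 221·11² = 57738.
c = 2t² / 57738 = 2·1187² / 57738 = 48.8056.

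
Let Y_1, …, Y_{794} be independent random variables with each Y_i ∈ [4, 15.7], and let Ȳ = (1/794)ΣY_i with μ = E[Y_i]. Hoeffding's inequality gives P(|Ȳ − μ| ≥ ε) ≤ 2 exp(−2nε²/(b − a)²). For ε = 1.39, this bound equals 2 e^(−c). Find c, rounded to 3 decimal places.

22.413

c = 2nε²/(b − a)² = 2·794·1.39² / 11.7² = 22.4134.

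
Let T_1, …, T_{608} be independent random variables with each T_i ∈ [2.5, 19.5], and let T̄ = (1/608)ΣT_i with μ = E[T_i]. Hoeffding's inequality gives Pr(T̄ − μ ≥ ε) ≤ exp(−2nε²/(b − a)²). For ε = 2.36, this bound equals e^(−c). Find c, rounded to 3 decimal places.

c = 2nε²/(b − a)² = 2·608·2.36² / 17² = 23.4347.

23.435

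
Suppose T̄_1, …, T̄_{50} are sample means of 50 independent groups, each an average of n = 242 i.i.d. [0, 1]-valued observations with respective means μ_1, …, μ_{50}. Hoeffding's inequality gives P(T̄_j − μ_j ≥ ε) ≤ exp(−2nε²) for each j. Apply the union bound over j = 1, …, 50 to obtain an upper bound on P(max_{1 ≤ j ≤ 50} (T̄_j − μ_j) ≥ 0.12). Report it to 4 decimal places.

Per-experiment Hoeffding bound: exp(−2·242·0.12²) = exp(−6.96960) = 0.00094003.
Union bound over 50 events: 50·0.00094003 = 0.04700.

0.0470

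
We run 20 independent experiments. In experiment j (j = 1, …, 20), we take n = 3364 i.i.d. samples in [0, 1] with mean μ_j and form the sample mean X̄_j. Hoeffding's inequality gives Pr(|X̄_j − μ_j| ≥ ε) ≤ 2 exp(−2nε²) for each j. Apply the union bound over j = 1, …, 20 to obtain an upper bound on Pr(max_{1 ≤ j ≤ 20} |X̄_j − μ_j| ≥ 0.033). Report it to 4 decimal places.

0.0263

Per-experiment Hoeffding bound: 2·exp(−2·3364·0.033²) = 2·exp(−7.32679) = 0.0013154.
Union bound over 20 events: 20·0.0013154 = 0.02631.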